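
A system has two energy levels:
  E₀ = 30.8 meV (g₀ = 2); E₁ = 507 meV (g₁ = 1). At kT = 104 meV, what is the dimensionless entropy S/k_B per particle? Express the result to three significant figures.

0.722

Eᵢ/kT = 0.29615, 4.8750.
Z = Σ gᵢe^(−Eᵢ/kT) = 2·e^(−0.29615) + 1·e^(−4.8750) = 1.4874 + 0.0076351 = 1.4950.
⟨E⟩ = Σ EᵢPᵢ = 33.233 meV.
S/k_B = ln Z + ⟨E⟩/kT = ln(1.4950) + 33.233/104 = 0.40213 + 0.31955 = 0.722.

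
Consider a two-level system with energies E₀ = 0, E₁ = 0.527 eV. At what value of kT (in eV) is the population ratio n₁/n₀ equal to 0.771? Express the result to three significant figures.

2.03 eV

n₁/n₀ = exp[−(E₁−E₀)/kT] = 0.771.
⇒ (E₁−E₀)/kT = ln(1/0.771) = ln(1.2970) = 0.26005.
kT = 0.527 eV / 0.26005 = 2.03 eV.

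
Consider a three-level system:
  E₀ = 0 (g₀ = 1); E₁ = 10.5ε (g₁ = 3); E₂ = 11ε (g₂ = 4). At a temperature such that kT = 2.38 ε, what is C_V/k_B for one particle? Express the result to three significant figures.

1.34

Eᵢ/kT = 0, 4.4118, 4.6218.
Z = Σ gᵢe^(−Eᵢ/kT) = 1·e^(−0) + 3·e^(−4.4118) + 4·e^(−4.6218) = 1.0000 + 0.036400 + 0.039340 = 1.0757.
⟨E⟩ = 0.75759 ε, ⟨E²⟩ = 8.1558 ε².
C_V/k_B = (⟨E²⟩ − ⟨E⟩²)/(kT)² = (8.1558 − 0.57394)/5.6644 = 1.34.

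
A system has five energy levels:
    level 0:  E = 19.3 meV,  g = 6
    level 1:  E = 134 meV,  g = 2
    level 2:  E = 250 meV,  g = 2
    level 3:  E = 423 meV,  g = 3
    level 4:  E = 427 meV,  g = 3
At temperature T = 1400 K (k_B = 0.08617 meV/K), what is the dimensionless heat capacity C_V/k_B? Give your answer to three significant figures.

k_BT = 0.08617 × 1400 K = 120.64 meV.
Eᵢ/kT = 0.15998, 1.1107, 2.0723, 3.5063, 3.5395.
Z = Σ gᵢe^(−Eᵢ/kT) = 6·e^(−0.15998) + 2·e^(−1.1107) + 2·e^(−2.0723) + 3·e^(−3.5063) + 3·e^(−3.5395) = 5.1130 + 0.65866 + 0.25179 + 0.090023 + 0.087084 = 6.2006.
⟨E⟩ = 52.439 meV, ⟨E²⟩ = 9911.0 meV².
C_V/k_B = (⟨E²⟩ − ⟨E⟩²)/(kT)² = (9911.0 − 2749.8)/14554 = 0.492.

0.492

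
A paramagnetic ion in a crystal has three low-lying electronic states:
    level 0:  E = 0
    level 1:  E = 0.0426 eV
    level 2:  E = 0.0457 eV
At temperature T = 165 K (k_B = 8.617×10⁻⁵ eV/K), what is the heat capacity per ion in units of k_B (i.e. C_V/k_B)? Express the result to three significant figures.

k_BT = 8.617×10⁻⁵ × 165 K = 0.014218 eV.
Eᵢ/kT = 0, 2.9962, 3.2142.
Z = Σ e^(−Eᵢ/kT) = e^(−0) + e^(−2.9962) + e^(−3.2142) = 1.0000 + 0.049977 + 0.040187 = 1.0902.
⟨E⟩ = 0.0036375 eV, ⟨E²⟩ = 0.00016018 eV².
C_V/k_B = (⟨E²⟩ − ⟨E⟩²)/(kT)² = (0.00016018 − 0.000013231)/0.00020215 = 0.727.

0.727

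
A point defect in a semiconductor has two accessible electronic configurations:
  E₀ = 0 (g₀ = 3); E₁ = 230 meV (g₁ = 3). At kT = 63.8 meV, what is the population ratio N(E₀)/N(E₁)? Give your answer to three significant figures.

36.8

n₀/n₁ = (g₀/g₁) exp[−(E₀−E₁)/kT] = (3/3) × exp(−(-230 meV)/(63.8 meV)) = (3/3) × exp(3.6050) = 36.8.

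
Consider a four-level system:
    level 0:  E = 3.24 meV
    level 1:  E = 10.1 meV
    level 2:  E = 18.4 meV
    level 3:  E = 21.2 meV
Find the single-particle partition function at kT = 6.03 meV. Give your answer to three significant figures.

Eᵢ/kT = 0.53731, 1.6750, 3.0514, 3.5158.
Z = Σ e^(−Eᵢ/kT) = e^(−0.53731) + e^(−1.6750) + e^(−3.0514) + e^(−3.5158) = 0.58432 + 0.18731 + 0.047293 + 0.029724 = 0.84865.

Z = 0.849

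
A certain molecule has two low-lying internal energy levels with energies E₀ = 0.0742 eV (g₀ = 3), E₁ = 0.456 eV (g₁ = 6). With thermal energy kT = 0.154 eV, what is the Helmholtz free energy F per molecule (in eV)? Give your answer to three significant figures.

-0.119 eV

Eᵢ/kT = 0.48182, 2.9610.
Z = Σ gᵢe^(−Eᵢ/kT) = 3·e^(−0.48182) + 6·e^(−2.9610) = 1.8530 + 0.31060 = 2.1636.
F = −kT ln Z = −0.154 × ln(2.1636) = −0.154 × 0.77177 = -0.119 eV.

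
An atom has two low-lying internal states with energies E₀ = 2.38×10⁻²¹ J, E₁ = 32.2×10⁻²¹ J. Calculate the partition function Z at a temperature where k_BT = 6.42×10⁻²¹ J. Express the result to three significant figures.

Z = 0.697

Eᵢ/kT = 0.37072, 5.0156.
Z = Σ e^(−Eᵢ/kT) = e^(−0.37072) + e^(−5.0156) = 0.69024 + 0.0066337 = 0.69687.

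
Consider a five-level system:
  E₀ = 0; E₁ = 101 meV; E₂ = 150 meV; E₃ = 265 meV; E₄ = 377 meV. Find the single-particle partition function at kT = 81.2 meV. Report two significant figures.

Z = 1.5

Eᵢ/kT = 0, 1.244, 1.847, 3.264, 4.643.
Z = Σ e^(−Eᵢ/kT) = e^(−0) + e^(−1.244) + e^(−1.847) + e^(−3.264) + e^(−4.643) = 1.000 + 0.2882 + 0.1577 + 0.03824 + 0.009629 = 1.494.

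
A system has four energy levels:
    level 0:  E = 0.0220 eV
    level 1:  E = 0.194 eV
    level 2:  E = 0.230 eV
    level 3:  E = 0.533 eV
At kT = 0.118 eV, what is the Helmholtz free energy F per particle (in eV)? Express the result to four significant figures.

-0.01917 eV

Eᵢ/kT = 0.186441, 1.64407, 1.94915, 4.51695.
Z = Σ e^(−Eᵢ/kT) = e^(−0.186441) + e^(−1.64407) + e^(−1.94915) + e^(−4.51695) = 0.829908 + 0.193192 + 0.142395 + 0.0109223 = 1.17642.
F = −kT ln Z = −0.118 × ln(1.17642) = −0.118 × 0.162476 = -0.01917 eV.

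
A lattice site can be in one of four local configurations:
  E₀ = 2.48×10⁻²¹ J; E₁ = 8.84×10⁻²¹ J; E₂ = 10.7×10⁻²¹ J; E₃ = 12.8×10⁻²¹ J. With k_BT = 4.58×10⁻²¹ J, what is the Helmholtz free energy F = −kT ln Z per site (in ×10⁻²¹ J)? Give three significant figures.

0.560 ×10⁻²¹ J

Eᵢ/kT = 0.54148, 1.9301, 2.3362, 2.7948.
Z = Σ e^(−Eᵢ/kT) = e^(−0.54148) + e^(−1.9301) + e^(−2.3362) + e^(−2.7948) = 0.58189 + 0.14513 + 0.096694 + 0.061127 = 0.88484.
F = −kT ln Z = −4.58 × ln(0.88484) = −4.58 × -0.12235 = 0.560 ×10⁻²¹ J.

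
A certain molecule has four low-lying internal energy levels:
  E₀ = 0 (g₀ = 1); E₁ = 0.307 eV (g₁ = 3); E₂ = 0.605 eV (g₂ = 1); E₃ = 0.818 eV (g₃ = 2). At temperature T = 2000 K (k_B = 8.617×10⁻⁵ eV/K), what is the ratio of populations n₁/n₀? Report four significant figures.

k_BT = 8.617×10⁻⁵ × 2000 K = 0.172340 eV.
n₁/n₀ = (g₁/g₀) exp[−(E₁−E₀)/kT] = (3/1) × exp(−(0.307 eV)/(0.172340 eV)) = (3/1) × exp(-1.78136) = 0.5052.

0.5052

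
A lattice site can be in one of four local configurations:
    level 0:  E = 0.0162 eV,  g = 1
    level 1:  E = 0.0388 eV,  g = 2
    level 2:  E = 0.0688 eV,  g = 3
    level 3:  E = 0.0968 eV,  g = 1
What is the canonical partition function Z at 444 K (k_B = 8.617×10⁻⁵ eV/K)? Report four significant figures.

Z = 1.957

k_BT = 8.617×10⁻⁵ × 444 K = 0.0382595 eV.
Eᵢ/kT = 0.423424, 1.01413, 1.79825, 2.53009.
Z = Σ gᵢe^(−Eᵢ/kT) = 1·e^(−0.423424) + 2·e^(−1.01413) + 3·e^(−1.79825) + 1·e^(−2.53009) = 0.654801 + 0.725436 + 0.496765 + 0.0796519 = 1.95665.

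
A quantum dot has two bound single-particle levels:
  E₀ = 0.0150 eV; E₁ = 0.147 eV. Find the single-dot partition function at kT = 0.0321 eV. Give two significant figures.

Z = 0.64

Eᵢ/kT = 0.4673, 4.579.
Z = Σ e^(−Eᵢ/kT) = e^(−0.4673) + e^(−4.579) = 0.6267 + 0.01027 = 0.6370.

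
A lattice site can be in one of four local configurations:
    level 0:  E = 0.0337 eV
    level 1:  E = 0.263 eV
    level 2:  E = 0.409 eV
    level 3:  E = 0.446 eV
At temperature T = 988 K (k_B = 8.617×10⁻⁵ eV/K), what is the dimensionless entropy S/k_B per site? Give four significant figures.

0.3361

k_BT = 8.617×10⁻⁵ × 988 K = 0.0851360 eV.
Eᵢ/kT = 0.395837, 3.08917, 4.80408, 5.23868.
Z = Σ e^(−Eᵢ/kT) = e^(−0.395837) + e^(−3.08917) + e^(−4.80408) + e^(−5.23868) = 0.673116 + 0.0455397 + 0.00819624 + 0.00530726 = 0.732159.
⟨E⟩ = Σ EᵢPᵢ = 0.0551523 eV.
S/k_B = ln Z + ⟨E⟩/kT = ln(0.732159) + 0.0551523/0.0851360 = -0.311758 + 0.647814 = 0.3361.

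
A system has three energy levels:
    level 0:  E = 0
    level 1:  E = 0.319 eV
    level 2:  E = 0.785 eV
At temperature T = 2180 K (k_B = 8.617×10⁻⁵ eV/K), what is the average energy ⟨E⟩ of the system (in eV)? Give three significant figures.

0.0588 eV

k_BT = 8.617×10⁻⁵ × 2180 K = 0.18785 eV.
Eᵢ/kT = 0, 1.6982, 4.1789.
Z = Σ e^(−Eᵢ/kT) = e^(−0) + e^(−1.6982) + e^(−4.1789) = 1.0000 + 0.18301 + 0.015315 = 1.1983.
⟨E⟩ = Σ Eᵢ e^(−Eᵢ/kT) / Z = (0·1.0000 + 0.319·0.18301 + 0.785·0.015315) / 1.1983 = 0.0588 eV.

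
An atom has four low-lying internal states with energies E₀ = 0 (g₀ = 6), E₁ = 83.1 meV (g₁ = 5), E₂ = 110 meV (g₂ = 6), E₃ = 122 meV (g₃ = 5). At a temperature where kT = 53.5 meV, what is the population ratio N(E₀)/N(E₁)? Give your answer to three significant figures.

n₀/n₁ = (g₀/g₁) exp[−(E₀−E₁)/kT] = (6/5) × exp(−(-83.1 meV)/(53.5 meV)) = (6/5) × exp(1.5533) = 5.67.

5.67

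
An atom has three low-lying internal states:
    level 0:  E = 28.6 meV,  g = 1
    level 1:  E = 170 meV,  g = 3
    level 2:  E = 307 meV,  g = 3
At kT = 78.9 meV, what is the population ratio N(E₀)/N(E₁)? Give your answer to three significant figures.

n₀/n₁ = (g₀/g₁) exp[−(E₀−E₁)/kT] = (1/3) × exp(−(-141.4 meV)/(78.9 meV)) = (1/3) × exp(1.7921) = 2.00.

2.00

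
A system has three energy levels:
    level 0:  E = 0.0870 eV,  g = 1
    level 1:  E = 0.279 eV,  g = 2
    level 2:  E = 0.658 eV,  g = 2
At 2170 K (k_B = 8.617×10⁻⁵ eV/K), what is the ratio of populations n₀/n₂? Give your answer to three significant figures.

10.6

k_BT = 8.617×10⁻⁵ × 2170 K = 0.18699 eV.
n₀/n₂ = (g₀/g₂) exp[−(E₀−E₂)/kT] = (1/2) × exp(−(-0.5710 eV)/(0.18699 eV)) = (1/2) × exp(3.0536) = 10.6.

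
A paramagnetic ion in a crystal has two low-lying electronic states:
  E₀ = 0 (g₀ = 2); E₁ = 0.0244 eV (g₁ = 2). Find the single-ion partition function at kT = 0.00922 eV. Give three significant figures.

Eᵢ/kT = 0, 2.6464.
Z = Σ gᵢe^(−Eᵢ/kT) = 2·e^(−0) + 2·e^(−2.6464) = 2.0000 + 0.14181 = 2.1418.

Z = 2.14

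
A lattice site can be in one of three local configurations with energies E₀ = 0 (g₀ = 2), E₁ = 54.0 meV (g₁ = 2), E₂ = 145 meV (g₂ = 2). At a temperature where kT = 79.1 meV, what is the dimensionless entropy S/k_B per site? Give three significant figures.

1.59

Eᵢ/kT = 0, 0.68268, 1.8331.
Z = Σ gᵢe^(−Eᵢ/kT) = 2·e^(−0) + 2·e^(−0.68268) + 2·e^(−1.8331) = 2.0000 + 1.0105 + 0.31983 = 3.3303.
⟨E⟩ = Σ EᵢPᵢ = 30.310 meV.
S/k_B = ln Z + ⟨E⟩/kT = ln(3.3303) + 30.310/79.1 = 1.2031 + 0.38319 = 1.59.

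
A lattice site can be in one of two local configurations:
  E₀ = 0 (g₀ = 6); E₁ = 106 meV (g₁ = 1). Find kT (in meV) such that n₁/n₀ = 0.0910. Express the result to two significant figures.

180 meV

n₁/n₀ = (g₁/g₀) exp[−(E₁−E₀)/kT] = 0.0910.
⇒ (E₁−E₀)/kT = ln((1/6)/0.0910) = ln(1.832) = 0.6054.
kT = 106 meV / 0.6054 = 180 meV.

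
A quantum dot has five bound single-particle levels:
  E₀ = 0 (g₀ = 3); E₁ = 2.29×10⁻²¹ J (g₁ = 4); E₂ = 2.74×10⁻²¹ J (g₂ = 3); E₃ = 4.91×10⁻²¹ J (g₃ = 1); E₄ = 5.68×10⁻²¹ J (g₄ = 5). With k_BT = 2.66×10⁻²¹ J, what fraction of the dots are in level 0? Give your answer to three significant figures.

0.461

Eᵢ/kT = 0, 0.86090, 1.0301, 1.8459, 2.1353.
Z = Σ gᵢe^(−Eᵢ/kT) = 3·e^(−0) + 4·e^(−0.86090) + 3·e^(−1.0301) + 1·e^(−1.8459) + 5·e^(−2.1353) = 3.0000 + 1.6911 + 1.0709 + 0.15788 + 0.59105 = 6.5109.
P₀ = g₀ e^(−E₀/kT) / Z = 3.0000/6.5109 = 0.461.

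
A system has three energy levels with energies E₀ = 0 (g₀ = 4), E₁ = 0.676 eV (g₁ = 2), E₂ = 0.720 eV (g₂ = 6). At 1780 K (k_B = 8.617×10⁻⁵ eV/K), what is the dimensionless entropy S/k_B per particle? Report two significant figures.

k_BT = 8.617×10⁻⁵ × 1780 K = 0.1534 eV.
Eᵢ/kT = 0, 4.407, 4.694.
Z = Σ gᵢe^(−Eᵢ/kT) = 4·e^(−0) + 2·e^(−4.407) + 6·e^(−4.694) = 4.000 + 0.02438 + 0.05490 = 4.079.
⟨E⟩ = Σ EᵢPᵢ = 0.01373 eV.
S/k_B = ln Z + ⟨E⟩/kT = ln(4.079) + 0.01373/0.1534 = 1.406 + 0.08950 = 1.5.

1.5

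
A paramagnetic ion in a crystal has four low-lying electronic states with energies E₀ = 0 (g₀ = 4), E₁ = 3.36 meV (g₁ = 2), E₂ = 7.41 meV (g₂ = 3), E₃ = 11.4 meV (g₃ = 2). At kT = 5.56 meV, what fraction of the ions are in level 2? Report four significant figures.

0.1288

Eᵢ/kT = 0, 0.604317, 1.33273, 2.05036.
Z = Σ gᵢe^(−Eᵢ/kT) = 4·e^(−0) + 2·e^(−0.604317) + 3·e^(−1.33273) + 2·e^(−2.05036) = 4.00000 + 1.09290 + 0.791269 + 0.257377 = 6.14155.
P₂ = g₂ e^(−E₂/kT) / Z = 0.791269/6.14155 = 0.1288.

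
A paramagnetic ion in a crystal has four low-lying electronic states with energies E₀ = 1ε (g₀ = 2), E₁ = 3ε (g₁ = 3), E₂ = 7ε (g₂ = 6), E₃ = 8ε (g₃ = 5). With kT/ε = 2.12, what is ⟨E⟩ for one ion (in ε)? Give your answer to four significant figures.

Eᵢ/kT = 0.471698, 1.41509, 3.30189, 3.77358.
Z = Σ gᵢe^(−Eᵢ/kT) = 2·e^(−0.471698) + 3·e^(−1.41509) + 6·e^(−3.30189) + 5·e^(−3.77358) = 1.24788 + 0.728711 + 0.220881 + 0.114848 = 2.31232.
⟨E⟩ = Σ Eᵢ gᵢe^(−Eᵢ/kT) / Z = (1·1.24788 + 3·0.728711 + 7·0.220881 + 8·0.114848) / 2.31232 = 2.551 ε.

2.551 ε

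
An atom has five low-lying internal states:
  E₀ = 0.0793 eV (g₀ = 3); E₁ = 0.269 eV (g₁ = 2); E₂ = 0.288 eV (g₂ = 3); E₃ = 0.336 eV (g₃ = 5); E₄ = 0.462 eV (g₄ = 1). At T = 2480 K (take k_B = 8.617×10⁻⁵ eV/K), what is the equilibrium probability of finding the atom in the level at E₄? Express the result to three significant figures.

k_BT = 8.617×10⁻⁵ × 2480 K = 0.21370 eV.
Eᵢ/kT = 0.37108, 1.2588, 1.3477, 1.5723, 2.1619.
Z = Σ gᵢe^(−Eᵢ/kT) = 3·e^(−0.37108) + 2·e^(−1.2588) + 3·e^(−1.3477) + 5·e^(−1.5723) + 1·e^(−2.1619) = 2.0700 + 0.56799 + 0.77951 + 1.0378 + 0.11511 = 4.5704.
P₄ = g₄ e^(−E₄/kT) / Z = 0.11511/4.5704 = 0.0252.

0.0252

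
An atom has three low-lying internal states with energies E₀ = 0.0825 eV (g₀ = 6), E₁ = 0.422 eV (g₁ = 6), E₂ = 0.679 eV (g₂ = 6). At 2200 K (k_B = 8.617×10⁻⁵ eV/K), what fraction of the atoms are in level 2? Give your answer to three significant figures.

0.0355

k_BT = 8.617×10⁻⁵ × 2200 K = 0.18957 eV.
Eᵢ/kT = 0.43520, 2.2261, 3.5818.
Z = Σ gᵢe^(−Eᵢ/kT) = 6·e^(−0.43520) + 6·e^(−2.2261) + 6·e^(−3.5818) = 3.8828 + 0.64769 + 0.16695 = 4.6974.
P₂ = g₂ e^(−E₂/kT) / Z = 0.16695/4.6974 = 0.0355.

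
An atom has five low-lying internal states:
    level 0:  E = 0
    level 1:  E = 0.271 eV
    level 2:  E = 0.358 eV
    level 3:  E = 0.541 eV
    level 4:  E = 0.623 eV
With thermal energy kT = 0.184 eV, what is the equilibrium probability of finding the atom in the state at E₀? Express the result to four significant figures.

0.6855

Eᵢ/kT = 0, 1.47283, 1.94565, 2.94022, 3.38587.
Z = Σ e^(−Eᵢ/kT) = e^(−0) + e^(−1.47283) + e^(−1.94565) + e^(−2.94022) + e^(−3.38587) = 1.00000 + 0.229276 + 0.142894 + 0.0528541 + 0.0338482 = 1.45887.
P₀ = e^(−E₀/kT) / Z = 1.00000/1.45887 = 0.6855.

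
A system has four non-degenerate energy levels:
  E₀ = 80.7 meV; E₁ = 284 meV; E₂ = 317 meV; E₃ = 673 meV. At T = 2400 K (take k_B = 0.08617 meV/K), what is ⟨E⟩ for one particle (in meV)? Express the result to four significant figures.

k_BT = 0.08617 × 2400 K = 206.808 meV.
Eᵢ/kT = 0.390217, 1.37325, 1.53282, 3.25423.
Z = Σ e^(−Eᵢ/kT) = e^(−0.390217) + e^(−1.37325) + e^(−1.53282) + e^(−3.25423) = 0.676910 + 0.253282 + 0.215926 + 0.0386105 = 1.18473.
⟨E⟩ = Σ Eᵢ e^(−Eᵢ/kT) / Z = (80.7·0.676910 + 284·0.253282 + 317·0.215926 + 673·0.0386105) / 1.18473 = 186.5 meV.

186.5 meV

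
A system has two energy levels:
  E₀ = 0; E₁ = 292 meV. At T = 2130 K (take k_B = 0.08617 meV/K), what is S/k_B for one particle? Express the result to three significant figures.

0.455

k_BT = 0.08617 × 2130 K = 183.54 meV.
Eᵢ/kT = 0, 1.5909.
Z = Σ e^(−Eᵢ/kT) = e^(−0) + e^(−1.5909) = 1.0000 + 0.20374 = 1.2037.
⟨E⟩ = Σ EᵢPᵢ = 49.424 meV.
S/k_B = ln Z + ⟨E⟩/kT = ln(1.2037) + 49.424/183.54 = 0.18540 + 0.26928 = 0.455.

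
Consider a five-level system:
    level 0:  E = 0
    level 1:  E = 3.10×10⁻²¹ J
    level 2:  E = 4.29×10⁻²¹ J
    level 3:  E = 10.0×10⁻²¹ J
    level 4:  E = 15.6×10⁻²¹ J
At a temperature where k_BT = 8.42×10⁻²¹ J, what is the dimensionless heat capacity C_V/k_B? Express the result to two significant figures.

Eᵢ/kT = 0, 0.3682, 0.5095, 1.188, 1.853.
Z = Σ e^(−Eᵢ/kT) = e^(−0) + e^(−0.3682) + e^(−0.5095) + e^(−1.188) + e^(−1.853) = 1.000 + 0.6920 + 0.6008 + 0.3048 + 0.1568 = 2.754.
⟨E⟩ = 3.710, ⟨E²⟩ = 31.35.
C_V/k_B = (⟨E²⟩ − ⟨E⟩²)/(kT)² = (31.35 − 13.76)/70.90 = 0.25.

0.25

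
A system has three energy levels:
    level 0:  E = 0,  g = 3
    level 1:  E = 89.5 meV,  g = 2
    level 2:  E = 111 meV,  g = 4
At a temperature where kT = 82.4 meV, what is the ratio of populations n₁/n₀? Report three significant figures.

n₁/n₀ = (g₁/g₀) exp[−(E₁−E₀)/kT] = (2/3) × exp(−(89.5 meV)/(82.4 meV)) = (2/3) × exp(-1.0862) = 0.225.

0.225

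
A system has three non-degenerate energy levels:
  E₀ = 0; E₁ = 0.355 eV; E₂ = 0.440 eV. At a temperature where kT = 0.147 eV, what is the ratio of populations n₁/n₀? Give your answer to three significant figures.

n₁/n₀ = exp[−(E₁−E₀)/kT] = exp(−(0.355 eV)/(0.147 eV)) = exp(-2.4150) = 0.0894.

0.0894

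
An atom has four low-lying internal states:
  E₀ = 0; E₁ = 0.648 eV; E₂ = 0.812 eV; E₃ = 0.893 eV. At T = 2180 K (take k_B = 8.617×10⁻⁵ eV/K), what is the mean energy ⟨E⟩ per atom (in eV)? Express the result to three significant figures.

k_BT = 8.617×10⁻⁵ × 2180 K = 0.18785 eV.
Eᵢ/kT = 0, 3.4496, 4.3226, 4.7538.
Z = Σ e^(−Eᵢ/kT) = e^(−0) + e^(−3.4496) + e^(−4.3226) + e^(−4.7538) = 1.0000 + 0.031758 + 0.013265 + 0.0086189 = 1.0536.
⟨E⟩ = Σ Eᵢ e^(−Eᵢ/kT) / Z = (0·1.0000 + 0.648·0.031758 + 0.812·0.013265 + 0.893·0.0086189) / 1.0536 = 0.0371 eV.

0.0371 eV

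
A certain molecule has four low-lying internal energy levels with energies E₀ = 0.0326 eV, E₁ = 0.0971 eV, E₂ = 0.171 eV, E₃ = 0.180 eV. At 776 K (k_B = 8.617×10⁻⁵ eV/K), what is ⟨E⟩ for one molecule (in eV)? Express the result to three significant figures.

0.0686 eV

k_BT = 8.617×10⁻⁵ × 776 K = 0.066868 eV.
Eᵢ/kT = 0.48753, 1.4521, 2.5573, 2.6919.
Z = Σ e^(−Eᵢ/kT) = e^(−0.48753) + e^(−1.4521) + e^(−2.5573) + e^(−2.6919) = 0.61414 + 0.23408 + 0.077514 + 0.067752 = 0.99349.
⟨E⟩ = Σ Eᵢ e^(−Eᵢ/kT) / Z = (0.0326·0.61414 + 0.0971·0.23408 + 0.171·0.077514 + 0.180·0.067752) / 0.99349 = 0.0686 eV.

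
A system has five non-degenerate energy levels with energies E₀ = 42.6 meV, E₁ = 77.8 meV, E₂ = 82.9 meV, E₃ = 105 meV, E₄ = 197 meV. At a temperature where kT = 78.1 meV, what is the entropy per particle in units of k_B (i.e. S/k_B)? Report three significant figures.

1.47

Eᵢ/kT = 0.54545, 0.99616, 1.0615, 1.3444, 2.5224.
Z = Σ e^(−Eᵢ/kT) = e^(−0.54545) + e^(−0.99616) + e^(−1.0615) + e^(−1.3444) + e^(−2.5224) = 0.57958 + 0.36929 + 0.34594 + 0.26070 + 0.080267 = 1.6358.
⟨E⟩ = Σ EᵢPᵢ = 76.590 meV.
S/k_B = ln Z + ⟨E⟩/kT = ln(1.6358) + 76.590/78.1 = 0.49213 + 0.98067 = 1.47.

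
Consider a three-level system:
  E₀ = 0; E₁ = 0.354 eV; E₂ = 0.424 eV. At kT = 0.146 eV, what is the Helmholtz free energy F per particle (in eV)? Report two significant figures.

Eᵢ/kT = 0, 2.425, 2.904.
Z = Σ e^(−Eᵢ/kT) = e^(−0) + e^(−2.425) + e^(−2.904) = 1.000 + 0.08848 + 0.05480 = 1.143.
F = −kT ln Z = −0.146 × ln(1.143) = −0.146 × 0.1337 = -0.020 eV.

-0.020 eV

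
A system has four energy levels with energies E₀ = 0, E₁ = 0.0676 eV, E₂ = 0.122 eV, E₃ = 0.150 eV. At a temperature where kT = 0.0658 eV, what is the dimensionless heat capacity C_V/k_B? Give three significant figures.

0.592

Eᵢ/kT = 0, 1.0274, 1.8541, 2.2796.
Z = Σ e^(−Eᵢ/kT) = e^(−0) + e^(−1.0274) + e^(−1.8541) + e^(−2.2796) = 1.0000 + 0.35794 + 0.15659 + 0.10233 = 1.6169.
⟨E⟩ = 0.036273 eV, ⟨E²⟩ = 0.0038771 eV².
C_V/k_B = (⟨E²⟩ − ⟨E⟩²)/(kT)² = (0.0038771 − 0.0013157)/0.0043296 = 0.592.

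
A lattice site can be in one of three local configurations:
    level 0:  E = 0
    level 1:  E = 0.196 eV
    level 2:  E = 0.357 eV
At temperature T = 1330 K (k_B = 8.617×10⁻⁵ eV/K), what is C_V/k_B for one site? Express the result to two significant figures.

k_BT = 8.617×10⁻⁵ × 1330 K = 0.1146 eV.
Eᵢ/kT = 0, 1.710, 3.115.
Z = Σ e^(−Eᵢ/kT) = e^(−0) + e^(−1.710) + e^(−3.115) = 1.000 + 0.1809 + 0.04438 = 1.225.
⟨E⟩ = 0.04188 eV, ⟨E²⟩ = 0.01029 eV².
C_V/k_B = (⟨E²⟩ − ⟨E⟩²)/(kT)² = (0.01029 − 0.001754)/0.01313 = 0.65.

0.65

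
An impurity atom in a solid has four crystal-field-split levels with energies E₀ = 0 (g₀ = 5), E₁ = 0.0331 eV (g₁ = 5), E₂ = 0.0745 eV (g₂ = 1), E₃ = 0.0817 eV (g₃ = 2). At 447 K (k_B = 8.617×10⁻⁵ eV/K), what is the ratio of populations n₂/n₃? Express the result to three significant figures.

k_BT = 8.617×10⁻⁵ × 447 K = 0.038518 eV.
n₂/n₃ = (g₂/g₃) exp[−(E₂−E₃)/kT] = (1/2) × exp(−(-0.0072 eV)/(0.038518 eV)) = (1/2) × exp(0.18693) = 0.603.

0.603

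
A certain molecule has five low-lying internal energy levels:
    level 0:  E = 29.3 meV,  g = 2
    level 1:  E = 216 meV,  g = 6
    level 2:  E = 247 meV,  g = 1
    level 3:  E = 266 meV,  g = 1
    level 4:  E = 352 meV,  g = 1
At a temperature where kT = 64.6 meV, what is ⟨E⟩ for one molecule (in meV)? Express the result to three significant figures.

Eᵢ/kT = 0.45356, 3.3437, 3.8235, 4.1176, 5.4489.
Z = Σ gᵢe^(−Eᵢ/kT) = 2·e^(−0.45356) + 6·e^(−3.3437) + 1·e^(−3.8235) + 1·e^(−4.1176) + 1·e^(−5.4489) = 1.2707 + 0.21184 + 0.021851 + 0.016284 + 0.0043010 = 1.5250.
⟨E⟩ = Σ Eᵢ gᵢe^(−Eᵢ/kT) / Z = (29.3·1.2707 + 216·0.21184 + 247·0.021851 + 266·0.016284 + 352·0.0043010) / 1.5250 = 61.8 meV.

61.8 meV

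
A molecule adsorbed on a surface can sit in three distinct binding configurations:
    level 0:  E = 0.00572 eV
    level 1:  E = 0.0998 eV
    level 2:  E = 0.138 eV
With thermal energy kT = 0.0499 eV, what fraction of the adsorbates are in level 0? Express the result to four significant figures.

0.8181

Eᵢ/kT = 0.114629, 2.00000, 2.76553.
Z = Σ e^(−Eᵢ/kT) = e^(−0.114629) + e^(−2.00000) + e^(−2.76553) = 0.891697 + 0.135335 + 0.0629427 = 1.08997.
P₀ = e^(−E₀/kT) / Z = 0.891697/1.08997 = 0.8181.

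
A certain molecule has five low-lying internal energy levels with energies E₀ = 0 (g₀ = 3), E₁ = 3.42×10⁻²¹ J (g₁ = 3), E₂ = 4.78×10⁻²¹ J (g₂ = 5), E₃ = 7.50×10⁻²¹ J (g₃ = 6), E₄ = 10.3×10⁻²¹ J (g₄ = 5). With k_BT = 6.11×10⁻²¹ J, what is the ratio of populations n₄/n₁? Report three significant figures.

n₄/n₁ = (g₄/g₁) exp[−(E₄−E₁)/kT] = (5/3) × exp(−(6.88 ×10⁻²¹ J)/(6.11 ×10⁻²¹ J)) = (5/3) × exp(-1.1260) = 0.541.

0.541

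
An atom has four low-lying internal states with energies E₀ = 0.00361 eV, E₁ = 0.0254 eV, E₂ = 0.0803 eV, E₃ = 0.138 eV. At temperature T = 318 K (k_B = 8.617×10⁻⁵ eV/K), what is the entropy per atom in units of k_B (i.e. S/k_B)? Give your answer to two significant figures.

0.79

k_BT = 8.617×10⁻⁵ × 318 K = 0.02740 eV.
Eᵢ/kT = 0.1318, 0.9270, 2.931, 5.036.
Z = Σ e^(−Eᵢ/kT) = e^(−0.1318) + e^(−0.9270) + e^(−2.931) + e^(−5.036) = 0.8765 + 0.3957 + 0.05334 + 0.006500 = 1.332.
⟨E⟩ = Σ EᵢPᵢ = 0.01381 eV.
S/k_B = ln Z + ⟨E⟩/kT = ln(1.332) + 0.01381/0.02740 = 0.2867 + 0.5040 = 0.79.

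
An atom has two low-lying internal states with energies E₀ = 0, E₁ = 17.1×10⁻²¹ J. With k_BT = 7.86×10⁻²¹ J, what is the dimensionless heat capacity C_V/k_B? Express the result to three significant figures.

0.433

Eᵢ/kT = 0, 2.1756.
Z = Σ e^(−Eᵢ/kT) = e^(−0) + e^(−2.1756) = 1.0000 + 0.11354 = 1.1135.
⟨E⟩ = 1.7436, ⟨E²⟩ = 29.816.
C_V/k_B = (⟨E²⟩ − ⟨E⟩²)/(kT)² = (29.816 − 3.0401)/61.780 = 0.433.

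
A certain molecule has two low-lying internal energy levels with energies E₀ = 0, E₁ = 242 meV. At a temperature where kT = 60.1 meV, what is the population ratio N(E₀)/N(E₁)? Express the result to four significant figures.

56.07

n₀/n₁ = exp[−(E₀−E₁)/kT] = exp(−(-242 meV)/(60.1 meV)) = exp(4.02662) = 56.07.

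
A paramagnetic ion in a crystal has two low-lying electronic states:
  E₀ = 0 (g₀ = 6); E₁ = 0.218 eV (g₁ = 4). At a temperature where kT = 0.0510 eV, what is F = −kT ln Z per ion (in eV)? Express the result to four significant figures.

-0.09185 eV

Eᵢ/kT = 0, 4.27451.
Z = Σ gᵢe^(−Eᵢ/kT) = 6·e^(−0) + 4·e^(−4.27451) = 6.00000 + 0.0556755 = 6.05568.
F = −kT ln Z = −0.0510 × ln(6.05568) = −0.0510 × 1.80100 = -0.09185 eV.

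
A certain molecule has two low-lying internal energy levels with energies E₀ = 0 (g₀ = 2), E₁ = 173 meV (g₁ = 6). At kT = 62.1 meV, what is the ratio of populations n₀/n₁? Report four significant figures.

n₀/n₁ = (g₀/g₁) exp[−(E₀−E₁)/kT] = (2/6) × exp(−(-173 meV)/(62.1 meV)) = (2/6) × exp(2.78583) = 5.404.

5.404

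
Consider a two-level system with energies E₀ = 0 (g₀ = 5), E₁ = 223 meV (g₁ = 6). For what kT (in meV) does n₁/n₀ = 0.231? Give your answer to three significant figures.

135 meV

n₁/n₀ = (g₁/g₀) exp[−(E₁−E₀)/kT] = 0.231.
⇒ (E₁−E₀)/kT = ln((6/5)/0.231) = ln(5.1948) = 1.6477.
kT = 223 meV / 1.6477 = 135 meV.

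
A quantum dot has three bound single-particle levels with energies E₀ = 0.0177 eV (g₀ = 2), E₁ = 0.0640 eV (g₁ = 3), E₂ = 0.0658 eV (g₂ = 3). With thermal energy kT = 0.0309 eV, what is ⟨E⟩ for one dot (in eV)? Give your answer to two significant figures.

0.036 eV

Eᵢ/kT = 0.5728, 2.071, 2.129.
Z = Σ gᵢe^(−Eᵢ/kT) = 2·e^(−0.5728) + 3·e^(−2.071) + 3·e^(−2.129) = 1.128 + 0.3782 + 0.3569 = 1.863.
⟨E⟩ = Σ Eᵢ gᵢe^(−Eᵢ/kT) / Z = (0.0177·1.128 + 0.0640·0.3782 + 0.0658·0.3569) / 1.863 = 0.036 eV.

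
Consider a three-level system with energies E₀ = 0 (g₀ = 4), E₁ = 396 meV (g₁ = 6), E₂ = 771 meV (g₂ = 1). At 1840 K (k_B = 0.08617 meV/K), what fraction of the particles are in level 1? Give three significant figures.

k_BT = 0.08617 × 1840 K = 158.55 meV.
Eᵢ/kT = 0, 2.4976, 4.8628.
Z = Σ gᵢe^(−Eᵢ/kT) = 4·e^(−0) + 6·e^(−2.4976) + 1·e^(−4.8628) = 4.0000 + 0.49369 + 0.0077288 = 4.5014.
P₁ = g₁ e^(−E₁/kT) / Z = 0.49369/4.5014 = 0.110.

0.110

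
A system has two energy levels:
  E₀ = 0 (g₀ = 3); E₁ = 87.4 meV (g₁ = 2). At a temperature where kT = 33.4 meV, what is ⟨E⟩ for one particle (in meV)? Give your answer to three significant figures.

Eᵢ/kT = 0, 2.6168.
Z = Σ gᵢe^(−Eᵢ/kT) = 3·e^(−0) + 2·e^(−2.6168) = 3.0000 + 0.14607 = 3.1461.
⟨E⟩ = Σ Eᵢ gᵢe^(−Eᵢ/kT) / Z = (0·3.0000 + 87.4·0.14607) / 3.1461 = 4.06 meV.

4.06 meV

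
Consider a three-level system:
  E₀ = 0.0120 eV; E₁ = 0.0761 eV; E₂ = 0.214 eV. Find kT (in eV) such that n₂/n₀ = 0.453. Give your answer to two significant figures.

n₂/n₀ = exp[−(E₂−E₀)/kT] = 0.453.
⇒ (E₂−E₀)/kT = ln(1/0.453) = ln(2.208) = 0.7921.
kT = 0.2020 eV / 0.7921 = 0.26 eV.

0.26 eV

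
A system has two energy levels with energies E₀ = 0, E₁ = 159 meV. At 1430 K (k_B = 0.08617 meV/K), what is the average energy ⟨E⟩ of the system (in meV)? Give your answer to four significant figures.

34.31 meV

k_BT = 0.08617 × 1430 K = 123.223 meV.
Eᵢ/kT = 0, 1.29034.
Z = Σ e^(−Eᵢ/kT) = e^(−0) + e^(−1.29034) = 1.00000 + 0.275177 = 1.27518.
⟨E⟩ = Σ Eᵢ e^(−Eᵢ/kT) / Z = (0·1.00000 + 159·0.275177) / 1.27518 = 34.31 meV.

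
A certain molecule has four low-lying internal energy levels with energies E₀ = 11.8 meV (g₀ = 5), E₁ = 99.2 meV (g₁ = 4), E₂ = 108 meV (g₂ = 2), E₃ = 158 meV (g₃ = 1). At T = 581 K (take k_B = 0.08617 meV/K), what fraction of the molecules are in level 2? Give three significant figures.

k_BT = 0.08617 × 581 K = 50.065 meV.
Eᵢ/kT = 0.23569, 1.9814, 2.1572, 3.1559.
Z = Σ gᵢe^(−Eᵢ/kT) = 5·e^(−0.23569) + 4·e^(−1.9814) + 2·e^(−2.1572) + 1·e^(−3.1559) = 3.9501 + 0.55150 + 0.23130 + 0.042600 = 4.7755.
P₂ = g₂ e^(−E₂/kT) / Z = 0.23130/4.7755 = 0.0484.

0.0484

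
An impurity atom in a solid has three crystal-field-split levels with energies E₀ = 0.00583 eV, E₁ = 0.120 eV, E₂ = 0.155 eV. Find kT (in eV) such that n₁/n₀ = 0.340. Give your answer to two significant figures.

0.11 eV

n₁/n₀ = exp[−(E₁−E₀)/kT] = 0.340.
⇒ (E₁−E₀)/kT = ln(1/0.340) = ln(2.941) = 1.079.
kT = 0.11417 eV / 1.079 = 0.11 eV.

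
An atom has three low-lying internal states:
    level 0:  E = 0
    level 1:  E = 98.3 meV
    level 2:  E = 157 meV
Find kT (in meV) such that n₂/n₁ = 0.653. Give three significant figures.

138 meV

n₂/n₁ = exp[−(E₂−E₁)/kT] = 0.653.
⇒ (E₂−E₁)/kT = ln(1/0.653) = ln(1.5314) = 0.42618.
kT = 58.7 meV / 0.42618 = 138 meV.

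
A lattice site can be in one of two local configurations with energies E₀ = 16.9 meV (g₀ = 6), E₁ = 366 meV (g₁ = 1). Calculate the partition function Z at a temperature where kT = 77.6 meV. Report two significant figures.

Z = 4.8

Eᵢ/kT = 0.2178, 4.716.
Z = Σ gᵢe^(−Eᵢ/kT) = 6·e^(−0.2178) + 1·e^(−4.716) = 4.826 + 0.008951 = 4.835.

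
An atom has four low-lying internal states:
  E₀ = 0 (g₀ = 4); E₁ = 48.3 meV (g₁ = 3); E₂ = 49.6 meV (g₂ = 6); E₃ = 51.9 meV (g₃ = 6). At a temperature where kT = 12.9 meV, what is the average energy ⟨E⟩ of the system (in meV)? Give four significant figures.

Eᵢ/kT = 0, 3.74419, 3.84496, 4.02326.
Z = Σ gᵢe^(−Eᵢ/kT) = 4·e^(−0) + 3·e^(−3.74419) + 6·e^(−3.84496) + 6·e^(−4.02326) = 4.00000 + 0.0709643 + 0.128324 + 0.107367 = 4.30666.
⟨E⟩ = Σ Eᵢ gᵢe^(−Eᵢ/kT) / Z = (0·4.00000 + 48.3·0.0709643 + 49.6·0.128324 + 51.9·0.107367) / 4.30666 = 3.568 meV.

3.568 meV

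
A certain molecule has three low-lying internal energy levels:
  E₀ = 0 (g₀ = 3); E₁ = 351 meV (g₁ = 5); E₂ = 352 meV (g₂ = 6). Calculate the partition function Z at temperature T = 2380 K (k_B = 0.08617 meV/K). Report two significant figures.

k_BT = 0.08617 × 2380 K = 205.1 meV.
Eᵢ/kT = 0, 1.711, 1.716.
Z = Σ gᵢe^(−Eᵢ/kT) = 3·e^(−0) + 5·e^(−1.711) + 6·e^(−1.716) = 3.000 + 0.9034 + 1.079 = 4.982.

Z = 5.0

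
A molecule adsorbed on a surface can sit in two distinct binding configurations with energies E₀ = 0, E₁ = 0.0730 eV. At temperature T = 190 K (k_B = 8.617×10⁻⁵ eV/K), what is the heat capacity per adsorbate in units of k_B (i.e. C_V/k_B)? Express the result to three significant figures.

k_BT = 8.617×10⁻⁵ × 190 K = 0.016372 eV.
Eᵢ/kT = 0, 4.4588.
Z = Σ e^(−Eᵢ/kT) = e^(−0) + e^(−4.4588) = 1.0000 + 0.011576 = 1.0116.
⟨E⟩ = 0.00083536 eV, ⟨E²⟩ = 0.000060981 eV².
C_V/k_B = (⟨E²⟩ − ⟨E⟩²)/(kT)² = (0.000060981 − 0.00000069783)/0.00026804 = 0.225.

0.225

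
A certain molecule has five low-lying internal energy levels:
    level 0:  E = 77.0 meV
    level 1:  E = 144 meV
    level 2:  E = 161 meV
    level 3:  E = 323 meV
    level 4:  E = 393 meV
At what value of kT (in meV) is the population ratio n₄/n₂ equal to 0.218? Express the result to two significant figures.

n₄/n₂ = exp[−(E₄−E₂)/kT] = 0.218.
⇒ (E₄−E₂)/kT = ln(1/0.218) = ln(4.587) = 1.523.
kT = 232 meV / 1.523 = 150 meV.

150 meV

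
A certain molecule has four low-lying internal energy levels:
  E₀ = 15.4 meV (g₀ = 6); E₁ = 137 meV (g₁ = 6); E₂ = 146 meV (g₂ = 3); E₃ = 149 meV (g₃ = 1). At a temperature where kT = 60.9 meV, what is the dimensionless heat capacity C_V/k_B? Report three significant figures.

Eᵢ/kT = 0.25287, 2.2496, 2.3974, 2.4466.
Z = Σ gᵢe^(−Eᵢ/kT) = 6·e^(−0.25287) + 6·e^(−2.2496) + 3·e^(−2.3974) + 1·e^(−2.4466) = 4.6594 + 0.63265 + 0.27286 + 0.086587 = 5.6515.
⟨E⟩ = 37.365 meV, ⟨E²⟩ = 3665.9 meV².
C_V/k_B = (⟨E²⟩ − ⟨E⟩²)/(kT)² = (3665.9 − 1396.1)/3708.8 = 0.612.

0.612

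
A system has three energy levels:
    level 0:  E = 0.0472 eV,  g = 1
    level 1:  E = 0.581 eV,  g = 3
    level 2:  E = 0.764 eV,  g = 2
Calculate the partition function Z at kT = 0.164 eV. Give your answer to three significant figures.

Z = 0.856

Eᵢ/kT = 0.28780, 3.5427, 4.6585.
Z = Σ gᵢe^(−Eᵢ/kT) = 1·e^(−0.28780) + 3·e^(−3.5427) + 2·e^(−4.6585) = 0.74991 + 0.086805 + 0.018961 = 0.85568.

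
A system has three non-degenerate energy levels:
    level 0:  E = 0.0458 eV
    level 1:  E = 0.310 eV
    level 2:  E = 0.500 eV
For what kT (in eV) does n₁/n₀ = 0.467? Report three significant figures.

n₁/n₀ = exp[−(E₁−E₀)/kT] = 0.467.
⇒ (E₁−E₀)/kT = ln(1/0.467) = ln(2.1413) = 0.76141.
kT = 0.2642 eV / 0.76141 = 0.347 eV.

0.347 eV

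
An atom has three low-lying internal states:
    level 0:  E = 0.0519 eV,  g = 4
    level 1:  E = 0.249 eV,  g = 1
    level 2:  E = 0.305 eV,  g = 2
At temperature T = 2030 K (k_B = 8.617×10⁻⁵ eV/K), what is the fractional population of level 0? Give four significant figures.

0.8343

k_BT = 8.617×10⁻⁵ × 2030 K = 0.174925 eV.
Eᵢ/kT = 0.296699, 1.42347, 1.74360.
Z = Σ gᵢe^(−Eᵢ/kT) = 4·e^(−0.296699) + 1·e^(−1.42347) + 2·e^(−1.74360) = 2.97307 + 0.240877 + 0.349779 = 3.56373.
P₀ = g₀ e^(−E₀/kT) / Z = 2.97307/3.56373 = 0.8343.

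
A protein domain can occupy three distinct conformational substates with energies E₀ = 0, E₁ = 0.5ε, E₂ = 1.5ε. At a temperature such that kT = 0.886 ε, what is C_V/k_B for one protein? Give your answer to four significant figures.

Eᵢ/kT = 0, 0.564334, 1.69300.
Z = Σ e^(−Eᵢ/kT) = e^(−0) + e^(−0.564334) + e^(−1.69300) = 1.00000 + 0.568739 + 0.183967 = 1.75271.
⟨E⟩ = 0.319688 ε, ⟨E²⟩ = 0.317286 ε².
C_V/k_B = (⟨E²⟩ − ⟨E⟩²)/(kT)² = (0.317286 − 0.102200)/0.784996 = 0.2740.

0.2740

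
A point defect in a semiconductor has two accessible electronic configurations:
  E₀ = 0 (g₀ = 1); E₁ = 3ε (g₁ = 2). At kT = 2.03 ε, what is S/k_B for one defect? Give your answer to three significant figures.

Eᵢ/kT = 0, 1.4778.
Z = Σ gᵢe^(−Eᵢ/kT) = 1·e^(−0) + 2·e^(−1.4778) = 1.0000 + 0.45628 = 1.4563.
⟨E⟩ = Σ EᵢPᵢ = 0.93994 ε.
S/k_B = ln Z + ⟨E⟩/kT = ln(1.4563) + 0.93994/2.03 = 0.37590 + 0.46302 = 0.839.

0.839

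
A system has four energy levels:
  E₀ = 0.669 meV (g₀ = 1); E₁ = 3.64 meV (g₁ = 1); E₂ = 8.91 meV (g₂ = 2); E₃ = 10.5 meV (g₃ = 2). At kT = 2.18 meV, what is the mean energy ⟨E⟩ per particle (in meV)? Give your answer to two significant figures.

Eᵢ/kT = 0.3069, 1.670, 4.087, 4.817.
Z = Σ gᵢe^(−Eᵢ/kT) = 1·e^(−0.3069) + 1·e^(−1.670) + 2·e^(−4.087) + 2·e^(−4.817) = 0.7357 + 0.1882 + 0.03358 + 0.01618 = 0.9737.
⟨E⟩ = Σ Eᵢ gᵢe^(−Eᵢ/kT) / Z = (0.669·0.7357 + 3.64·0.1882 + 8.91·0.03358 + 10.5·0.01618) / 0.9737 = 1.7 meV.

1.7 meV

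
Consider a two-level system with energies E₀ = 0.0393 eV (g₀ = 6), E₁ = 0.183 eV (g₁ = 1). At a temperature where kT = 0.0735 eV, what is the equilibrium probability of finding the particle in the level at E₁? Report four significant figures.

Eᵢ/kT = 0.534694, 2.48980.
Z = Σ gᵢe^(−Eᵢ/kT) = 6·e^(−0.534694) + 1·e^(−2.48980) = 3.51509 + 0.0829266 = 3.59802.
P₁ = g₁ e^(−E₁/kT) / Z = 0.0829266/3.59802 = 0.02305.

0.02305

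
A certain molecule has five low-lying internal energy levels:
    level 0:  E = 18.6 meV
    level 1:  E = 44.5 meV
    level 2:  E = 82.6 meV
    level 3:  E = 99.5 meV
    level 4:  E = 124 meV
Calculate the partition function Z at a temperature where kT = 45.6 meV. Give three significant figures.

Z = 1.38

Eᵢ/kT = 0.40789, 0.97588, 1.8114, 2.1820, 2.7193.
Z = Σ e^(−Eᵢ/kT) = e^(−0.40789) + e^(−0.97588) + e^(−1.8114) + e^(−2.1820) + e^(−2.7193) = 0.66505 + 0.37686 + 0.16343 + 0.11282 + 0.065921 = 1.3841.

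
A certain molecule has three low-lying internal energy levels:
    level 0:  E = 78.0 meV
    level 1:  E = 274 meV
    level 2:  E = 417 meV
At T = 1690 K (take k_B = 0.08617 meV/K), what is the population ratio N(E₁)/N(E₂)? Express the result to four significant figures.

k_BT = 0.08617 × 1690 K = 145.627 meV.
n₁/n₂ = exp[−(E₁−E₂)/kT] = exp(−(-143 meV)/(145.627 meV)) = exp(0.981961) = 2.670.

2.670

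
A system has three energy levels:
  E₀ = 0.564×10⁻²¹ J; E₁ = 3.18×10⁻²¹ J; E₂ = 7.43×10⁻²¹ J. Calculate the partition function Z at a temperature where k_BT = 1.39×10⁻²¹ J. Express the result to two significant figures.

Z = 0.77

Eᵢ/kT = 0.4058, 2.288, 5.345.
Z = Σ e^(−Eᵢ/kT) = e^(−0.4058) + e^(−2.288) + e^(−5.345) = 0.6664 + 0.1015 + 0.004772 = 0.7727.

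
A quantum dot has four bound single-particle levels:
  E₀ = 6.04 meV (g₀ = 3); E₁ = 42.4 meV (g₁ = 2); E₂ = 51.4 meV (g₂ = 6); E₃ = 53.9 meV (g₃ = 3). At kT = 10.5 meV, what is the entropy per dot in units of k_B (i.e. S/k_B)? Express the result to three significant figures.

1.38

Eᵢ/kT = 0.57524, 4.0381, 4.8952, 5.1333.
Z = Σ gᵢe^(−Eᵢ/kT) = 3·e^(−0.57524) + 2·e^(−4.0381) + 6·e^(−4.8952) + 3·e^(−5.1333) = 1.6877 + 0.035262 + 0.044894 + 0.017691 = 1.7855.
⟨E⟩ = Σ EᵢPᵢ = 8.3730 meV.
S/k_B = ln Z + ⟨E⟩/kT = ln(1.7855) + 8.3730/10.5 = 0.57970 + 0.79743 = 1.38.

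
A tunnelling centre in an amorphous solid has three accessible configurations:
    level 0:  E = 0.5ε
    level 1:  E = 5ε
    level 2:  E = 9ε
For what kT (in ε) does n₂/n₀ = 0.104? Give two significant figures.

n₂/n₀ = exp[−(E₂−E₀)/kT] = 0.104.
⇒ (E₂−E₀)/kT = ln(1/0.104) = ln(9.615) = 2.263.
kT = 8.5ε / 2.263 = 3.8 ε.

3.8 ε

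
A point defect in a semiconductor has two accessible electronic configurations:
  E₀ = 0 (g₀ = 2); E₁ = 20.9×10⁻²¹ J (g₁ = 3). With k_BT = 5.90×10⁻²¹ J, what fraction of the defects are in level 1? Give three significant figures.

Eᵢ/kT = 0, 3.5424.
Z = Σ gᵢe^(−Eᵢ/kT) = 2·e^(−0) + 3·e^(−3.5424) = 2.0000 + 0.086831 = 2.0868.
P₁ = g₁ e^(−E₁/kT) / Z = 0.086831/2.0868 = 0.0416.

0.0416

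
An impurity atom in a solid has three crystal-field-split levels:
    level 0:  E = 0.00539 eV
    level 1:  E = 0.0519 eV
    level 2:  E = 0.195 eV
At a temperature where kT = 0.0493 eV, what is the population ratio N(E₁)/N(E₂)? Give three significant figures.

n₁/n₂ = exp[−(E₁−E₂)/kT] = exp(−(-0.1431 eV)/(0.0493 eV)) = exp(2.9026) = 18.2.

18.2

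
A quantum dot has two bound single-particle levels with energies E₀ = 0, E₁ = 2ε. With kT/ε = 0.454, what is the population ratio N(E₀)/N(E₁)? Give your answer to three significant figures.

81.9

n₀/n₁ = exp[−(E₀−E₁)/kT] = exp(−(-2ε)/(0.454ε)) = exp(4.4053) = 81.9.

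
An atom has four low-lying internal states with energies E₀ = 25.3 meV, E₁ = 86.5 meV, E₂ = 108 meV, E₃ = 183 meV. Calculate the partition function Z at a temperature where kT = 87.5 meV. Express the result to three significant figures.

Eᵢ/kT = 0.28914, 0.98857, 1.2343, 2.0914.
Z = Σ e^(−Eᵢ/kT) = e^(−0.28914) + e^(−0.98857) + e^(−1.2343) + e^(−2.0914) = 0.74891 + 0.37211 + 0.29104 + 0.12351 = 1.5356.

Z = 1.54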